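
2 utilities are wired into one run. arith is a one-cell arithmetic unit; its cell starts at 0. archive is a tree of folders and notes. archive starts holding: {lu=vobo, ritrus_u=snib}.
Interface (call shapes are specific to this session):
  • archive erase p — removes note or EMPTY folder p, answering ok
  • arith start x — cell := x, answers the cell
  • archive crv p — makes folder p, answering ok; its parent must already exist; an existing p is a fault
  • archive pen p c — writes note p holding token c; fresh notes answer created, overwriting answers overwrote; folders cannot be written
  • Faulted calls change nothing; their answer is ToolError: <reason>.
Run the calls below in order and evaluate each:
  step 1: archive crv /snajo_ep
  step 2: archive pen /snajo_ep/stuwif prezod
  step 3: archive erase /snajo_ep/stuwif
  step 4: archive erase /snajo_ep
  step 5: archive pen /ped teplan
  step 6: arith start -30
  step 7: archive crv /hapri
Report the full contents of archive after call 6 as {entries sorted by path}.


Answer: {lu=vobo, ped=teplan, ritrus_u=snib}

Derivation:
>> archive crv(p='/snajo_ep')
<< ok
>> archive pen(p='/snajo_ep/stuwif', c='prezod')
<< created
>> archive erase(p='/snajo_ep/stuwif')
<< ok
>> archive erase(p='/snajo_ep')
<< ok
>> archive pen(p='/ped', c='teplan')
<< created
>> arith start(x='-30')
<< -30
>> archive crv(p='/hapri')
<< ok


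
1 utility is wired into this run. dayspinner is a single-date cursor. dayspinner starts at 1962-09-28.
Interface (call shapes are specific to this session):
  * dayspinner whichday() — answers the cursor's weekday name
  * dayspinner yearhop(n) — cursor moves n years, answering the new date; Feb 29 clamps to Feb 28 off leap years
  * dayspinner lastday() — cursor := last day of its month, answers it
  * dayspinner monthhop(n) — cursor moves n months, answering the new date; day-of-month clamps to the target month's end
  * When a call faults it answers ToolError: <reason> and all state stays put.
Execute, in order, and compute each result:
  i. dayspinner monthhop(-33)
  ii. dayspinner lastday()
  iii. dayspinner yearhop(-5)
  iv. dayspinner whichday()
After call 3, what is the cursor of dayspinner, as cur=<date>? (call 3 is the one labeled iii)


Answer: cur=1954-12-31

Derivation:
! dayspinner monthhop(n: -33) -> 1959-12-28
! dayspinner lastday() -> 1959-12-31
! dayspinner yearhop(n: -5) -> 1954-12-31
! dayspinner whichday() -> Friday


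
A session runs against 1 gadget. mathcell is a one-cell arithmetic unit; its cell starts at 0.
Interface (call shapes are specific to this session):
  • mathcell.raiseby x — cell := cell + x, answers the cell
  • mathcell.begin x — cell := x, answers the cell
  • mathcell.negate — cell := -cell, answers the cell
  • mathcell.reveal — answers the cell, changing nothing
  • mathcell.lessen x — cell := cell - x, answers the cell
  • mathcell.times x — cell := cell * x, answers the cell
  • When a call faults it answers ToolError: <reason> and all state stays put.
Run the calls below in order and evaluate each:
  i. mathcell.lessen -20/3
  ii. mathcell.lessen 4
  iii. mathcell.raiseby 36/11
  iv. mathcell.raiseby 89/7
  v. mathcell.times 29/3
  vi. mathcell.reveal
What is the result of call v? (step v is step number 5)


Answer: 124961/693

Derivation:
Using mathcell.lessen with -20/3, which returns 20/3.
Now I run mathcell.lessen with 4, giving 8/3.
I try mathcell.raiseby with 36/11, which returns 196/33.
I use mathcell.raiseby with 89/7, giving 4309/231.
Using mathcell.times with 29/3, → 124961/693.
Next I call mathcell.reveal, — result: 124961/693.


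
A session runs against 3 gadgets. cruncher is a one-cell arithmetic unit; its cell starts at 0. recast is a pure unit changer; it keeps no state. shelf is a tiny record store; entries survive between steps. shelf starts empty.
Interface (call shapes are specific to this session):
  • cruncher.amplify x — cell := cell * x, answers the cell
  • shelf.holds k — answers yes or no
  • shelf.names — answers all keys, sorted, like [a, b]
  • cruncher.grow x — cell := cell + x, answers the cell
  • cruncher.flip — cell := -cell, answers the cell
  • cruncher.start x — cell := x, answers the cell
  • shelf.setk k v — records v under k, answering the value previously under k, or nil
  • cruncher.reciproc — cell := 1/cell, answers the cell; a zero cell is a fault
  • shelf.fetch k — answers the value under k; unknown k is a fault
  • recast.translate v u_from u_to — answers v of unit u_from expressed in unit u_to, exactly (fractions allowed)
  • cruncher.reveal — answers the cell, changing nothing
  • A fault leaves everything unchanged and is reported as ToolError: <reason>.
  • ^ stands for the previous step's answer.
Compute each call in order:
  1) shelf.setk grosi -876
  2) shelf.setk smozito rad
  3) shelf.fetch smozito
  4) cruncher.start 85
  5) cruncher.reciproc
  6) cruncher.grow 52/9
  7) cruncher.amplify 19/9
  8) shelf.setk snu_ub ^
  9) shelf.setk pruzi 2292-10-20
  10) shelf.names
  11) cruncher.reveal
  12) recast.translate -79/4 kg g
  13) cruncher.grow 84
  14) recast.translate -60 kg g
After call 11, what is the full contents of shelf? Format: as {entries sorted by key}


Answer: {grosi=-876, pruzi=2292-10-20, smozito=rad, snu_ub=84151/6885}

Derivation:
Invoking shelf.setk passing k: grosi, v: -876, which returns nil.
Then shelf.setk passing k: smozito, v: rad, which returns nil.
I try shelf.fetch passing k: smozito, and observe rad.
Now I run cruncher.start passing x: 85, which returns 85.
Invoking cruncher.reciproc(), — result: 1/85.
Next I call cruncher.grow passing x: 52/9, and see 4429/765.
I call cruncher.amplify passing x: 19/9, and get 84151/6885.
Now I run shelf.setk passing k: snu_ub, v: ^, giving nil.
I run shelf.setk passing k: pruzi, v: 2292-10-20, and get nil.
I run shelf.names(), → [grosi, pruzi, smozito, snu_ub].
Now I run cruncher.reveal(), and observe 84151/6885.
Then recast.translate passing v: -79/4, u_from: kg, u_to: g, which returns -19750.
Next I call cruncher.grow passing x: 84, giving 662491/6885.
Then recast.translate passing v: -60, u_from: kg, u_to: g, giving -60000.


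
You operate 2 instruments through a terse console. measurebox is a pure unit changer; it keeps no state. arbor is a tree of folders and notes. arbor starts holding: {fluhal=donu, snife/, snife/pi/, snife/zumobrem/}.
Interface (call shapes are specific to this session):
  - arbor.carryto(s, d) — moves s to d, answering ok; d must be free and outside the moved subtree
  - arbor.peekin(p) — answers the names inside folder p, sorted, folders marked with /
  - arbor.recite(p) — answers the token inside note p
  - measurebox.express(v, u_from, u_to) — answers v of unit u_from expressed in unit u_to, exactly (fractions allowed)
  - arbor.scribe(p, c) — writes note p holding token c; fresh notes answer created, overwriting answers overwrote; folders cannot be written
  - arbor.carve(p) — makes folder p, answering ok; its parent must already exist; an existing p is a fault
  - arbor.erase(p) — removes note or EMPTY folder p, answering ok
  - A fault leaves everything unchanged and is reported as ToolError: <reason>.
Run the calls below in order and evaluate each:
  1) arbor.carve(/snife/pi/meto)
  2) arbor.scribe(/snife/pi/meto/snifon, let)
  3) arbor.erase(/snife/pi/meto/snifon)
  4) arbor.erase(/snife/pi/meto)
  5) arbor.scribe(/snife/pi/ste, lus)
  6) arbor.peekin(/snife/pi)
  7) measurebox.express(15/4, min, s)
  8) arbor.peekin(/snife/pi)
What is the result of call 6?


Answer: [ste]

Derivation:
Step: arbor.carve[p='/snife/pi/meto']
Result: ok
Step: arbor.scribe[p='/snife/pi/meto/snifon'; c='let']
Result: created
Step: arbor.erase[p='/snife/pi/meto/snifon']
Result: ok
Step: arbor.erase[p='/snife/pi/meto']
Result: ok
Step: arbor.scribe[p='/snife/pi/ste'; c='lus']
Result: created
Step: arbor.peekin[p='/snife/pi']
Result: [ste]
Step: measurebox.express[v='15/4'; u_from='min'; u_to='s']
Result: 225
Step: arbor.peekin[p='/snife/pi']
Result: [ste]


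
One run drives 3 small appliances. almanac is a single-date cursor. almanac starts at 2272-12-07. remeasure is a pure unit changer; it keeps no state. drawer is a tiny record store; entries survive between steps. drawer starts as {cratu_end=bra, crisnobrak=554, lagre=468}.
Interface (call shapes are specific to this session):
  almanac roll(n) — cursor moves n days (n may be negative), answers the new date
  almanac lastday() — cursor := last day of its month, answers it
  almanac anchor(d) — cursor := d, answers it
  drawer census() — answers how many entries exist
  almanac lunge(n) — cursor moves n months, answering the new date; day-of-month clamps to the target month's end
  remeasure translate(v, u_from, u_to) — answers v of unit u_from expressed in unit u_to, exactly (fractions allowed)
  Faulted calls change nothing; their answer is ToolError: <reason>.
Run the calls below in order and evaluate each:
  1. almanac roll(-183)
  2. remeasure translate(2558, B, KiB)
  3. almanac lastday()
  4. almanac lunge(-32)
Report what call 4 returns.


Answer: 2269-10-30

Derivation:
% almanac roll(n→-183) == 2272-06-07
% remeasure translate(v→2558, u_from→B, u_to→KiB) == 1279/512
% almanac lastday() == 2272-06-30
% almanac lunge(n→-32) == 2269-10-30


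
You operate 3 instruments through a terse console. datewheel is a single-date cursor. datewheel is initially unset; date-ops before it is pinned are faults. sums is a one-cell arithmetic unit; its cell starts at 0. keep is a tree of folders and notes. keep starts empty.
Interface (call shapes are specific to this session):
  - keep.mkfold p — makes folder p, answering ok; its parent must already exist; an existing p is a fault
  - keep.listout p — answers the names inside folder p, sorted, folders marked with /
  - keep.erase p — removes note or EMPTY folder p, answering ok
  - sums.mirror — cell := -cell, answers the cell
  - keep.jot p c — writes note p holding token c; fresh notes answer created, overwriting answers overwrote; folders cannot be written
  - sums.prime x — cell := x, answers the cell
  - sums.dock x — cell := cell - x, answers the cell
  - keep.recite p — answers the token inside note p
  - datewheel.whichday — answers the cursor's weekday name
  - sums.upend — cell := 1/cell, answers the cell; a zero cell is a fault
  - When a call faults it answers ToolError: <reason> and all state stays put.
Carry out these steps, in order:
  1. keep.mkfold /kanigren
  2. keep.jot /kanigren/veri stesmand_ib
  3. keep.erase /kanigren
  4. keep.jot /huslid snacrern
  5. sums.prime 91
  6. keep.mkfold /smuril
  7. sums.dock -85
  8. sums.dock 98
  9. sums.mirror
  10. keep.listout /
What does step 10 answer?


Answer: [huslid, kanigren/, smuril/]

Derivation:
;; keep.mkfold(p→/kanigren) => ok
;; keep.jot(p→/kanigren/veri, c→stesmand_ib) => created
;; keep.erase(p→/kanigren) => ToolError: not empty
;; keep.jot(p→/huslid, c→snacrern) => created
;; sums.prime(x→91) => 91
;; keep.mkfold(p→/smuril) => ok
;; sums.dock(x→-85) => 176
;; sums.dock(x→98) => 78
;; sums.mirror() => -78
;; keep.listout(p→/) => [huslid, kanigren/, smuril/]


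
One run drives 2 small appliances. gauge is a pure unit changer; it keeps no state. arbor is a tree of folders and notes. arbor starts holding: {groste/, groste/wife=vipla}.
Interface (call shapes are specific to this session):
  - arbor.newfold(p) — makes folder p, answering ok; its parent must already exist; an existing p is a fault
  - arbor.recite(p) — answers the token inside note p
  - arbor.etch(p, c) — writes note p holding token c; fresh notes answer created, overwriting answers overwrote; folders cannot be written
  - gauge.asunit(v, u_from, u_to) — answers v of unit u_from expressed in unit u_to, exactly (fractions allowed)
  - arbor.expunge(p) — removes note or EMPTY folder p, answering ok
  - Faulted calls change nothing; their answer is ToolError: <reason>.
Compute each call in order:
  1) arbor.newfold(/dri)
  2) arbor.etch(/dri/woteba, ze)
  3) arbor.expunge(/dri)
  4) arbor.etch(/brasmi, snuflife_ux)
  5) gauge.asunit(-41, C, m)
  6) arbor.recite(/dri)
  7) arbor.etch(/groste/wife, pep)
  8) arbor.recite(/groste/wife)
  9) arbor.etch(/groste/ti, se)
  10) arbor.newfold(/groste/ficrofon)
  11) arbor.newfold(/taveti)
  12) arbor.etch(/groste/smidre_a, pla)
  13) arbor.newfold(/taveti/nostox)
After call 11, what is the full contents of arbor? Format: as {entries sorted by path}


Answer: {brasmi=snuflife_ux, dri/, dri/woteba=ze, groste/, groste/ficrofon/, groste/ti=se, groste/wife=pep, taveti/}

Derivation:
~$ newfold p→/dri
  ok
~$ etch p→/dri/woteba c→ze
  created
~$ expunge p→/dri
  ToolError: not empty
~$ etch p→/brasmi c→snuflife_ux
  created
~$ asunit v→-41 u_from→C u_to→m
  ToolError: incompatible units
~$ recite p→/dri
  ToolError: is a directory
~$ etch p→/groste/wife c→pep
  overwrote
~$ recite p→/groste/wife
  pep
~$ etch p→/groste/ti c→se
  created
~$ newfold p→/groste/ficrofon
  ok
~$ newfold p→/taveti
  ok
~$ etch p→/groste/smidre_a c→pla
  created
~$ newfold p→/taveti/nostox
  ok


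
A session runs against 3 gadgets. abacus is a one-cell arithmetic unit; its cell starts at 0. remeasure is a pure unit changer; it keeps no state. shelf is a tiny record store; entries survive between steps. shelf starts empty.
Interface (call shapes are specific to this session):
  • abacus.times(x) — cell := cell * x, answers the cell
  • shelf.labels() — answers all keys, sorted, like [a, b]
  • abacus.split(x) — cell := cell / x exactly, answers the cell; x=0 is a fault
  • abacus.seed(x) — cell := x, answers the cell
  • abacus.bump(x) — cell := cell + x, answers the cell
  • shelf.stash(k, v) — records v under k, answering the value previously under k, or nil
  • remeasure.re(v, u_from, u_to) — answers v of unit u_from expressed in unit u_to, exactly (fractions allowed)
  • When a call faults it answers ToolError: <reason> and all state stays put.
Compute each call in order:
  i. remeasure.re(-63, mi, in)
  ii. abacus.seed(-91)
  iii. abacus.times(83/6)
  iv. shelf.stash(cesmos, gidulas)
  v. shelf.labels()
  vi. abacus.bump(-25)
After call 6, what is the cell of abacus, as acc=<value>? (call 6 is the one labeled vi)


CALL re[-63; mi; in]
RET  -3991680
CALL seed[-91]
RET  -91
CALL times[83/6]
RET  -7553/6
CALL stash[cesmos; gidulas]
RET  nil
CALL labels[]
RET  [cesmos]
CALL bump[-25]
RET  -7703/6

Answer: acc=-7703/6


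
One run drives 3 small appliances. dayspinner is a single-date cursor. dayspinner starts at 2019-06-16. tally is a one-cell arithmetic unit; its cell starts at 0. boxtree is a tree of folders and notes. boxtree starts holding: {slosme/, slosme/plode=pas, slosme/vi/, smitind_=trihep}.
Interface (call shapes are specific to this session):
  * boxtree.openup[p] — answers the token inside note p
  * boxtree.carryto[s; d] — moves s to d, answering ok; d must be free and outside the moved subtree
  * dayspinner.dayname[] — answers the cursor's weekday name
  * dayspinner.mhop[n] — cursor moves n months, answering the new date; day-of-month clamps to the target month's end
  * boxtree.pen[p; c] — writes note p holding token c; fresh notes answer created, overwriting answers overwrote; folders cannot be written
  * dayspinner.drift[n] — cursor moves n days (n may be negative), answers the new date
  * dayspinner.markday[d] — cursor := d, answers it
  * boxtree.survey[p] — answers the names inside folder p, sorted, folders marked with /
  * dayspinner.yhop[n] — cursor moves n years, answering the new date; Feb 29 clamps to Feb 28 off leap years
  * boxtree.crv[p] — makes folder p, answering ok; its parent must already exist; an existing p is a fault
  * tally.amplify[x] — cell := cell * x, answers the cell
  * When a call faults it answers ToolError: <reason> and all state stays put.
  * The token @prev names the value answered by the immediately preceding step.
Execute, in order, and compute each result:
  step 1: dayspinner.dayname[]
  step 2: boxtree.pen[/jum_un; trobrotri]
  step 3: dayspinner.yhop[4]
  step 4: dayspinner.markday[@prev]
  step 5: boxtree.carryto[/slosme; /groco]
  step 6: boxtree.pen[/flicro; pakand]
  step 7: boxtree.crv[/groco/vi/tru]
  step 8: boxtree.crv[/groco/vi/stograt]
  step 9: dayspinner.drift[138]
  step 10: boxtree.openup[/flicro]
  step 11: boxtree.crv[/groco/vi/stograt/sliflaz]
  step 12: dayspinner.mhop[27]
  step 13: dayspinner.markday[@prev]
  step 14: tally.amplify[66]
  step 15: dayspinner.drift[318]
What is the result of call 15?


→ dayspinner.dayname()
← Sunday
→ boxtree.pen(p→/jum_un, c→trobrotri)
← created
→ dayspinner.yhop(n→4)
← 2023-06-16
→ dayspinner.markday(d→@prev)
← 2023-06-16
→ boxtree.carryto(s→/slosme, d→/groco)
← ok
→ boxtree.pen(p→/flicro, c→pakand)
← created
→ boxtree.crv(p→/groco/vi/tru)
← ok
→ boxtree.crv(p→/groco/vi/stograt)
← ok
→ dayspinner.drift(n→138)
← 2023-11-01
→ boxtree.openup(p→/flicro)
← pakand
→ boxtree.crv(p→/groco/vi/stograt/sliflaz)
← ok
→ dayspinner.mhop(n→27)
← 2026-02-01
→ dayspinner.markday(d→@prev)
← 2026-02-01
→ tally.amplify(x→66)
← 0
→ dayspinner.drift(n→318)
← 2026-12-16

Answer: 2026-12-16


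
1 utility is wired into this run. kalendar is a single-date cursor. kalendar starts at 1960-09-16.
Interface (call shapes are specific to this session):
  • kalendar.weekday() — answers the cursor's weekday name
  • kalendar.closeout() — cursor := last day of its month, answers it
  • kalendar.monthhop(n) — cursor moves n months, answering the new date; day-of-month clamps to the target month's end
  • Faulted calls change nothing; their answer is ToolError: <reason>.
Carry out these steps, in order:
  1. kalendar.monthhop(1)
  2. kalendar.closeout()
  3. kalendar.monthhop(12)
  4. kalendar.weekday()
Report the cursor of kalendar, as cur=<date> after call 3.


[in] kalendar.monthhop 1
:: 1960-10-16
[in] kalendar.closeout
:: 1960-10-31
[in] kalendar.monthhop 12
:: 1961-10-31
[in] kalendar.weekday
:: Tuesday

Answer: cur=1961-10-31


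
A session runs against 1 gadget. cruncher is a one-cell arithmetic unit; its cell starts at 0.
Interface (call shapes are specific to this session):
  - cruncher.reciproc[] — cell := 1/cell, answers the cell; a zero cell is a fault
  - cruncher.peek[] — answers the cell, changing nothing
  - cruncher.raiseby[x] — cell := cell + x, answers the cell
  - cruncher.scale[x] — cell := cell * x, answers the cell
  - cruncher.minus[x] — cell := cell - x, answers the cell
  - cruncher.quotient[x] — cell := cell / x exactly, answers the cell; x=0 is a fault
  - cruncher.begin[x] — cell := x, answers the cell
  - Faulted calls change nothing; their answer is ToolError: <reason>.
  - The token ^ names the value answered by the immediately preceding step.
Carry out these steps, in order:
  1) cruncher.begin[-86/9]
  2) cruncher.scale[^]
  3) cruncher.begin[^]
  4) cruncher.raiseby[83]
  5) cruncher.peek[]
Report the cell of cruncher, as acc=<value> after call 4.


Answer: acc=14119/81

Derivation:
Step: cruncher.begin[x: -86/9]
Result: -86/9
Step: cruncher.scale[x: ^]
Result: 7396/81
Step: cruncher.begin[x: ^]
Result: 7396/81
Step: cruncher.raiseby[x: 83]
Result: 14119/81
Step: cruncher.peek[]
Result: 14119/81


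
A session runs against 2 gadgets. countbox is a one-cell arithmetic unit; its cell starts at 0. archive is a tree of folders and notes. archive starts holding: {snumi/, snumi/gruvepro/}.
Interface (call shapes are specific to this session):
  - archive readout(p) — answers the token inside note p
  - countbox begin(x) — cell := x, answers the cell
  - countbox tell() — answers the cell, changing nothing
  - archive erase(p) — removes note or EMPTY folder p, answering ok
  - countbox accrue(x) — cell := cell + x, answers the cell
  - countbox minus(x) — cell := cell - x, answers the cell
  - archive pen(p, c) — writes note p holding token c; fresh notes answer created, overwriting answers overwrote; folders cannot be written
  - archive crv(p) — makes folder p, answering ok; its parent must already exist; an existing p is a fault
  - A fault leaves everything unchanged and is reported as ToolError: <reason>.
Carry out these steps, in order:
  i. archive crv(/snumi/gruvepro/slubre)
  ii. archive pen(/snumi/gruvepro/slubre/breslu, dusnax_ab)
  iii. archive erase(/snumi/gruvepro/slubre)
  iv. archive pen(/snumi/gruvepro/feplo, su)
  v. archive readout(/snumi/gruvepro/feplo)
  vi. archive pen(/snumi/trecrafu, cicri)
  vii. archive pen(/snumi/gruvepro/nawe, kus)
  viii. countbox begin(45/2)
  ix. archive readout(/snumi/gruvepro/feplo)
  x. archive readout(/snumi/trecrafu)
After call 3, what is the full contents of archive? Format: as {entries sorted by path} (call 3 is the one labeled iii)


·→ archive crv(/snumi/gruvepro/slubre)
·← ok
·→ archive pen(/snumi/gruvepro/slubre/breslu, dusnax_ab)
·← created
·→ archive erase(/snumi/gruvepro/slubre)
·← ToolError: not empty
·→ archive pen(/snumi/gruvepro/feplo, su)
·← created
·→ archive readout(/snumi/gruvepro/feplo)
·← su
·→ archive pen(/snumi/trecrafu, cicri)
·← created
·→ archive pen(/snumi/gruvepro/nawe, kus)
·← created
·→ countbox begin(45/2)
·← 45/2
·→ archive readout(/snumi/gruvepro/feplo)
·← su
·→ archive readout(/snumi/trecrafu)
·← cicri

Answer: {snumi/, snumi/gruvepro/, snumi/gruvepro/slubre/, snumi/gruvepro/slubre/breslu=dusnax_ab}


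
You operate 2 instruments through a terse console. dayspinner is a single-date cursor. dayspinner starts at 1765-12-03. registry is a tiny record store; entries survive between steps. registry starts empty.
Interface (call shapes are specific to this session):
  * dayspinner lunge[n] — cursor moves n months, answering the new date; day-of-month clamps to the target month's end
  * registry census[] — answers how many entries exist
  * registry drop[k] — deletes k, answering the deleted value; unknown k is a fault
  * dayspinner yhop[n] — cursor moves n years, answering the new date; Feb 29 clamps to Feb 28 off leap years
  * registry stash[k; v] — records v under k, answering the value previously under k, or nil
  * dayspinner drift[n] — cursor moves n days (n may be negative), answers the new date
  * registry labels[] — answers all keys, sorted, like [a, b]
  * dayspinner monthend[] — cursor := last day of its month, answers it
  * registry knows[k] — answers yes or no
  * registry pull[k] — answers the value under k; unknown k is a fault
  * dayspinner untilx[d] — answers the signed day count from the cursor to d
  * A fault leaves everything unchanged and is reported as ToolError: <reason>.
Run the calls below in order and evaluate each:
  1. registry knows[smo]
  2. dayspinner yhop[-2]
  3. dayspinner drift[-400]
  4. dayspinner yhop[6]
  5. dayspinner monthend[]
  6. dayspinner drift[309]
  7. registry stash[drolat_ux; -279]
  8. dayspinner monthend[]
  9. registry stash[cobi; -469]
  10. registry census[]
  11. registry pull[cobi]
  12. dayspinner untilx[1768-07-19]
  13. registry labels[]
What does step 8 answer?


Act: registry knows[k→smo]
Obs: no
Act: dayspinner yhop[n→-2]
Obs: 1763-12-03
Act: dayspinner drift[n→-400]
Obs: 1762-10-29
Act: dayspinner yhop[n→6]
Obs: 1768-10-29
Act: dayspinner monthend[]
Obs: 1768-10-31
Act: dayspinner drift[n→309]
Obs: 1769-09-05
Act: registry stash[k→drolat_ux; v→-279]
Obs: nil
Act: dayspinner monthend[]
Obs: 1769-09-30
Act: registry stash[k→cobi; v→-469]
Obs: nil
Act: registry census[]
Obs: 2
Act: registry pull[k→cobi]
Obs: -469
Act: dayspinner untilx[d→1768-07-19]
Obs: -438
Act: registry labels[]
Obs: [cobi, drolat_ux]

Answer: 1769-09-30


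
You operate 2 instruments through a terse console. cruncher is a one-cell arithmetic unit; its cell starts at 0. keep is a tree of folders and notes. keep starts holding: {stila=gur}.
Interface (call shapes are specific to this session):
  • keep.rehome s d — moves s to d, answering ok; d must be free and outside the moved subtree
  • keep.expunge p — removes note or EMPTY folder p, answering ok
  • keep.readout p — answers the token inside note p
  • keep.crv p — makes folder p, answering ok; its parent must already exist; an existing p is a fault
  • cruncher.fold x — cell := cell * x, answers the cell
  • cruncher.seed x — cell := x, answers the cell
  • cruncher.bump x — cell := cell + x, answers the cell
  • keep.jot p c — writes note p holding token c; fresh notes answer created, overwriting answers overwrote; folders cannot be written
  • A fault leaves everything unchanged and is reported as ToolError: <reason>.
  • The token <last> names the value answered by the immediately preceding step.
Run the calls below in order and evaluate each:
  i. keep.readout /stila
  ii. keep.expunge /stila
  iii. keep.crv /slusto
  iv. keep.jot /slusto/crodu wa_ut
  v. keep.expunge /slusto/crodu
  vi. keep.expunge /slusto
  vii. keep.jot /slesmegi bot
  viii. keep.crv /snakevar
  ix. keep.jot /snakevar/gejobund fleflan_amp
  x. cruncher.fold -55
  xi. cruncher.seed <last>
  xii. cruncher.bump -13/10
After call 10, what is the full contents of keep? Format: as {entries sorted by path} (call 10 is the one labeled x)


Answer: {slesmegi=bot, snakevar/, snakevar/gejobund=fleflan_amp}

Derivation:
! keep.readout(p→/stila) ~> gur
! keep.expunge(p→/stila) ~> ok
! keep.crv(p→/slusto) ~> ok
! keep.jot(p→/slusto/crodu, c→wa_ut) ~> created
! keep.expunge(p→/slusto/crodu) ~> ok
! keep.expunge(p→/slusto) ~> ok
! keep.jot(p→/slesmegi, c→bot) ~> created
! keep.crv(p→/snakevar) ~> ok
! keep.jot(p→/snakevar/gejobund, c→fleflan_amp) ~> created
! cruncher.fold(x→-55) ~> 0
! cruncher.seed(x→<last>) ~> 0
! cruncher.bump(x→-13/10) ~> -13/10


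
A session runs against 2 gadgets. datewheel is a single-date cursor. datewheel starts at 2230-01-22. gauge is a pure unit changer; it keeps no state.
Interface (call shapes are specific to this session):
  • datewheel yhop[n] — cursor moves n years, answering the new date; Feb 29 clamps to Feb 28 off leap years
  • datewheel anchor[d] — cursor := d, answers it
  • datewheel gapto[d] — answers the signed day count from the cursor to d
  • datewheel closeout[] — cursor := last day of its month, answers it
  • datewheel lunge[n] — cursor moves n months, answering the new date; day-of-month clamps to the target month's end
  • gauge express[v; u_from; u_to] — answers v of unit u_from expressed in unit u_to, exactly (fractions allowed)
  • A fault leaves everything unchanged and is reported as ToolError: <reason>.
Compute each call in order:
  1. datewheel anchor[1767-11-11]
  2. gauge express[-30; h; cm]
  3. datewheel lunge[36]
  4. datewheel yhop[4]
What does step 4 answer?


Answer: 1774-11-11

Derivation:
>> datewheel anchor(d→1767-11-11)
<< 1767-11-11
>> gauge express(v→-30, u_from→h, u_to→cm)
<< ToolError: incompatible units
>> datewheel lunge(n→36)
<< 1770-11-11
>> datewheel yhop(n→4)
<< 1774-11-11


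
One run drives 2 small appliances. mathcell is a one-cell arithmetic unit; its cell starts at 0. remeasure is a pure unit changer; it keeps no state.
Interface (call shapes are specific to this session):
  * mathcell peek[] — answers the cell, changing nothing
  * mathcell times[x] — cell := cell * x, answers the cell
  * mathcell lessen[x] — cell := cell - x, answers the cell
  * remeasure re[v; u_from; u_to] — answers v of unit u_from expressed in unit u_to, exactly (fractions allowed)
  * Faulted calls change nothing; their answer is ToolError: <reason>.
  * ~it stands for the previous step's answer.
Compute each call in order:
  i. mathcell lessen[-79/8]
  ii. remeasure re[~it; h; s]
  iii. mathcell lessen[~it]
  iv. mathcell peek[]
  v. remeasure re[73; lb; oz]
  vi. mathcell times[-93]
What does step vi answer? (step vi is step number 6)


>>> mathcell lessen x=-79/8
  79/8
>>> remeasure re v=~it u_from=h u_to=s
  35550
>>> mathcell lessen x=~it
  -284321/8
>>> mathcell peek
  -284321/8
>>> remeasure re v=73 u_from=lb u_to=oz
  1168
>>> mathcell times x=-93
  26441853/8

Answer: 26441853/8


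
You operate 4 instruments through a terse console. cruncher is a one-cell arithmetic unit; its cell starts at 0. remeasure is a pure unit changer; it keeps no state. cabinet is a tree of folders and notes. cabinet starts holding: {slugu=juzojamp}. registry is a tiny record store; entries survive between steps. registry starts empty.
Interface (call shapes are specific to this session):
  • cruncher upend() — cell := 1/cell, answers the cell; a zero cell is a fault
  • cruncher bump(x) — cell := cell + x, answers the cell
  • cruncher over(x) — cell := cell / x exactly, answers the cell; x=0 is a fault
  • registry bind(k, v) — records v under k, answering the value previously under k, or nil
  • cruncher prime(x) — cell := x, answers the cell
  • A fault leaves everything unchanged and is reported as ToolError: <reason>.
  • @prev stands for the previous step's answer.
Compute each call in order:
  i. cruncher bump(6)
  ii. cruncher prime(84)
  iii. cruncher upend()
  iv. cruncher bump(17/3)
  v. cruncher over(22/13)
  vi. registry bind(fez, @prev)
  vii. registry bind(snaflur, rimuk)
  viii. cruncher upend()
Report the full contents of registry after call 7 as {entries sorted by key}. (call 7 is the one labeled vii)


Answer: {fez=2067/616, snaflur=rimuk}

Derivation:
Calling cruncher bump(6), which returns 6.
Then cruncher prime(84), which returns 84.
Invoking cruncher upend(), — result: 1/84.
Invoking cruncher bump(17/3), — result: 159/28.
Calling cruncher over(22/13), and observe 2067/616.
I try registry bind(fez, @prev), giving nil.
Invoking registry bind(snaflur, rimuk), yielding nil.
Then cruncher upend, and observe 616/2067.


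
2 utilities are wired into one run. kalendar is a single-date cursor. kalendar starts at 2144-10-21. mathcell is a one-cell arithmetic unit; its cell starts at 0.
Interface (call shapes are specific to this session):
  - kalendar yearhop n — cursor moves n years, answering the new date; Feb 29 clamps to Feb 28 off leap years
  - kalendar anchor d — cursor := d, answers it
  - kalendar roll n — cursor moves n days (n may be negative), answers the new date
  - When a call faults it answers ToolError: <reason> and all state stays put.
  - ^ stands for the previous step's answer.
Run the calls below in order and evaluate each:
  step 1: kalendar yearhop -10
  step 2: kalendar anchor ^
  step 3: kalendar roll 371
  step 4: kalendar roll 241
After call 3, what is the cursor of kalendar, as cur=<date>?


Answer: cur=2135-10-27

Derivation:
Step: kalendar yearhop[n='-10']
Result: 2134-10-21
Step: kalendar anchor[d='^']
Result: 2134-10-21
Step: kalendar roll[n='371']
Result: 2135-10-27
Step: kalendar roll[n='241']
Result: 2136-06-24


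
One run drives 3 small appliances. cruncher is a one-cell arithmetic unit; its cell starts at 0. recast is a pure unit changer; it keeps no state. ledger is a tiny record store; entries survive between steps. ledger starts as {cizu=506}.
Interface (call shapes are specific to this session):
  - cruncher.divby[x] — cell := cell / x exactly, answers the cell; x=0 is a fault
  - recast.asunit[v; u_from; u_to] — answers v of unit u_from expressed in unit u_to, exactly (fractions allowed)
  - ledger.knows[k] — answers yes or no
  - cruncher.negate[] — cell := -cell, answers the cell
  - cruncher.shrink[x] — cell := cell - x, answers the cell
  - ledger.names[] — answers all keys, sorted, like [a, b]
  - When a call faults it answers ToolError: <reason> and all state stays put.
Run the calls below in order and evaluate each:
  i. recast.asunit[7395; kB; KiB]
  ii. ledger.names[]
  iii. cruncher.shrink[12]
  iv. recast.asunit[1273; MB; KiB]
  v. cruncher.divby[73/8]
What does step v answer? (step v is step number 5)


Do: recast.asunit[v=7395; u_from=kB; u_to=KiB]
See: 924375/128
Do: ledger.names[]
See: [cizu]
Do: cruncher.shrink[x=12]
See: -12
Do: recast.asunit[v=1273; u_from=MB; u_to=KiB]
See: 19890625/16
Do: cruncher.divby[x=73/8]
See: -96/73

Answer: -96/73


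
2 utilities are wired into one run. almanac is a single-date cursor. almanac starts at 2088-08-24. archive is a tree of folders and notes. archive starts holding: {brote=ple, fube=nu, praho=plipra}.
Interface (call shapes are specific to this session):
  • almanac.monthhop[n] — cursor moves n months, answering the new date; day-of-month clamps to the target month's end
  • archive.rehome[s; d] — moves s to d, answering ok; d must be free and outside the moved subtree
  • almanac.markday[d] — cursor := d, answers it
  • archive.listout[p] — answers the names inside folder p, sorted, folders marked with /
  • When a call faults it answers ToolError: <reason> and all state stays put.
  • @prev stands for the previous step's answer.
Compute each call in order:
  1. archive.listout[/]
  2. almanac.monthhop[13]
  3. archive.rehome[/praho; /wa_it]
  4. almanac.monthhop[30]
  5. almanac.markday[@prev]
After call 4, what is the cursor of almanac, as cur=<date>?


Answer: cur=2092-03-24

Derivation:
>>> archive.listout p='/'
:: [brote, fube, praho]
>>> almanac.monthhop n='13'
:: 2089-09-24
>>> archive.rehome s='/praho' d='/wa_it'
:: ok
>>> almanac.monthhop n='30'
:: 2092-03-24
>>> almanac.markday d='@prev'
:: 2092-03-24


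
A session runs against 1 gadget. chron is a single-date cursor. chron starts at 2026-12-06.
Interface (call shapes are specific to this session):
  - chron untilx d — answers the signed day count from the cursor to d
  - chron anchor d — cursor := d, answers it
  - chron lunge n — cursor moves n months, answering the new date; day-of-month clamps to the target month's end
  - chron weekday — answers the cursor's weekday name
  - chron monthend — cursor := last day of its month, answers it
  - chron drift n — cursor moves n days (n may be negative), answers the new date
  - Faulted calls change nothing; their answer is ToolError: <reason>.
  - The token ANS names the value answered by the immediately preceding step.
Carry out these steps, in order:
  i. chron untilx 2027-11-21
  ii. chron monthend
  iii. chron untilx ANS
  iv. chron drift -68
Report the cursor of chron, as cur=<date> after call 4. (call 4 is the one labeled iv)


Answer: cur=2026-10-24

Derivation:
Using chron untilx using d=2027-11-21, which returns 350.
Next I call chron monthend(), yielding 2026-12-31.
Then chron untilx using d=ANS, which returns 0.
Calling chron drift using n=-68, → 2026-10-24.


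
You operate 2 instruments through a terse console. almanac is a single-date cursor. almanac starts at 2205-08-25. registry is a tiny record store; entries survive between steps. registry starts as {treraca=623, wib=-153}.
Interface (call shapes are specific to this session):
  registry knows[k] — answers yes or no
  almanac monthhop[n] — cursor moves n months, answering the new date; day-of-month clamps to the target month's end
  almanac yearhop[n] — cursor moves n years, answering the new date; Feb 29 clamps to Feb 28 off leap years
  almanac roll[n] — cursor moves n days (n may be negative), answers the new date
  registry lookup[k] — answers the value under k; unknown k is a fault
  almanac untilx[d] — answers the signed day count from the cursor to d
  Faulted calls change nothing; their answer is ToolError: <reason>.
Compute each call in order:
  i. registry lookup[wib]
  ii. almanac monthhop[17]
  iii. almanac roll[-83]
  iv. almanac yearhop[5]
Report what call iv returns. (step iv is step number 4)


I invoke registry lookup with wib, and observe -153.
I invoke almanac monthhop with 17, giving 2207-01-25.
Calling almanac roll with -83: 2206-11-03.
I call almanac yearhop with 5, and observe 2211-11-03.

Answer: 2211-11-03


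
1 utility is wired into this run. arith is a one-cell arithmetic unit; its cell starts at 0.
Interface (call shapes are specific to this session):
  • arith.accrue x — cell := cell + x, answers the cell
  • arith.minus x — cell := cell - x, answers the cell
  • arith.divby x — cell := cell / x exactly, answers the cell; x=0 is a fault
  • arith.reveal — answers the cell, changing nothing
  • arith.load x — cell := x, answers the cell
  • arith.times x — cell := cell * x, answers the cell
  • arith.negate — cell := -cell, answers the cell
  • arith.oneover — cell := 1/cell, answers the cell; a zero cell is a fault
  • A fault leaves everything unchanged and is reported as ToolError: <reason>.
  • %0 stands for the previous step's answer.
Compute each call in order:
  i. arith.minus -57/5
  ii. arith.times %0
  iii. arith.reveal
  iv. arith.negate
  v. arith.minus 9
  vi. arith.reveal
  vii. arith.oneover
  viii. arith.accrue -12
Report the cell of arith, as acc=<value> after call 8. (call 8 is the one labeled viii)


Answer: acc=-41713/3474

Derivation:
;; 1. arith.minus(x=-57/5) : 57/5
;; 2. arith.times(x=%0) : 3249/25
;; 3. arith.reveal() : 3249/25
;; 4. arith.negate() : -3249/25
;; 5. arith.minus(x=9) : -3474/25
;; 6. arith.reveal() : -3474/25
;; 7. arith.oneover() : -25/3474
;; 8. arith.accrue(x=-12) : -41713/3474


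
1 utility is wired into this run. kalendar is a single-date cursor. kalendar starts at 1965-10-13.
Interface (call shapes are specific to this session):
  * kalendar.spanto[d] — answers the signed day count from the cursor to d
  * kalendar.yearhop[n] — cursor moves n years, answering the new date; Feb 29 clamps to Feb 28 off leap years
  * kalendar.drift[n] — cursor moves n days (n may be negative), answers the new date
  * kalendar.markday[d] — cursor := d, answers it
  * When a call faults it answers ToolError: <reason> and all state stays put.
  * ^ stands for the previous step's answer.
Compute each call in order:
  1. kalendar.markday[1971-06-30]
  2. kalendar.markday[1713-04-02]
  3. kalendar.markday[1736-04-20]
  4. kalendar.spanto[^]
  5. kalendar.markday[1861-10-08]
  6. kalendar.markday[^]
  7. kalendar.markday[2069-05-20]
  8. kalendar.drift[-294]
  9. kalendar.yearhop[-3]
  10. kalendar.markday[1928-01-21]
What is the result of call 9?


I use kalendar.markday(1971-06-30), and observe 1971-06-30.
Using kalendar.markday(1713-04-02), which returns 1713-04-02.
Next I call kalendar.markday(1736-04-20), and get 1736-04-20.
I call kalendar.spanto(^), and observe 0.
I run kalendar.markday(1861-10-08), → 1861-10-08.
I use kalendar.markday(^), — result: 1861-10-08.
I try kalendar.markday(2069-05-20), yielding 2069-05-20.
I use kalendar.drift(-294), giving 2068-07-30.
I use kalendar.yearhop(-3): 2065-07-30.
I run kalendar.markday(1928-01-21), → 1928-01-21.

Answer: 2065-07-30


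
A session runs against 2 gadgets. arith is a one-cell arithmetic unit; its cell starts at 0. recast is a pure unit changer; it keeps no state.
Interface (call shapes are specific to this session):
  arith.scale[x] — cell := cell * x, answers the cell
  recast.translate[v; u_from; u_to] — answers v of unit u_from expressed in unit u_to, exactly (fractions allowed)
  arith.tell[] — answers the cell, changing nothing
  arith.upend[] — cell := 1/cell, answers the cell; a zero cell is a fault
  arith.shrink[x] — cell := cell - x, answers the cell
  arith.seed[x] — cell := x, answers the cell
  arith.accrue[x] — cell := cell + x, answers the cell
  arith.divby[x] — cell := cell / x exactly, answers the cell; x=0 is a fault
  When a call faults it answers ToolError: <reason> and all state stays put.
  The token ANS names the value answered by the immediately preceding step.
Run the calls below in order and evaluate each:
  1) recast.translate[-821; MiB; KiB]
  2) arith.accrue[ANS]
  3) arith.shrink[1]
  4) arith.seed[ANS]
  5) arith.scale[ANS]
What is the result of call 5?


Answer: 706784897025

Derivation:
Step: recast.translate[v='-821'; u_from='MiB'; u_to='KiB']
Result: -840704
Step: arith.accrue[x='ANS']
Result: -840704
Step: arith.shrink[x='1']
Result: -840705
Step: arith.seed[x='ANS']
Result: -840705
Step: arith.scale[x='ANS']
Result: 706784897025
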